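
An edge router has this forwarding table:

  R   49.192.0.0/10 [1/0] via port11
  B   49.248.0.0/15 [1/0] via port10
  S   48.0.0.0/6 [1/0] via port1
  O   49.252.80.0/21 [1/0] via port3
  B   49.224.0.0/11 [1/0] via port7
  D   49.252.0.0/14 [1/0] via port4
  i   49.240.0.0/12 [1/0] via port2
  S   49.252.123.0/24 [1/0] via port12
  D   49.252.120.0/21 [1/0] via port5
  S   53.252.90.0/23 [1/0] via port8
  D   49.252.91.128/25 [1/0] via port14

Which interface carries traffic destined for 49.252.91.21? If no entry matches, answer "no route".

port4

Routes whose prefix contains 49.252.91.21:
  48.0.0.0/6 (48.0.0.0 - 51.255.255.255) -> port1
  49.192.0.0/10 (49.192.0.0 - 49.255.255.255) -> port11
  49.224.0.0/11 (49.224.0.0 - 49.255.255.255) -> port7
  49.240.0.0/12 (49.240.0.0 - 49.255.255.255) -> port2
  49.252.0.0/14 (49.252.0.0 - 49.255.255.255) -> port4
More-specific entries that do NOT match:
  49.252.91.128/25 (49.252.91.128 - 49.252.91.255) does not contain 49.252.91.21
  49.252.123.0/24 (49.252.123.0 - 49.252.123.255) does not contain 49.252.91.21
  53.252.90.0/23 (53.252.90.0 - 53.252.91.255) does not contain 49.252.91.21
  49.252.80.0/21 (49.252.80.0 - 49.252.87.255) does not contain 49.252.91.21
  49.252.120.0/21 (49.252.120.0 - 49.252.127.255) does not contain 49.252.91.21
  49.248.0.0/15 (49.248.0.0 - 49.249.255.255) does not contain 49.252.91.21
Longest matching prefix is /14 -> interface port4.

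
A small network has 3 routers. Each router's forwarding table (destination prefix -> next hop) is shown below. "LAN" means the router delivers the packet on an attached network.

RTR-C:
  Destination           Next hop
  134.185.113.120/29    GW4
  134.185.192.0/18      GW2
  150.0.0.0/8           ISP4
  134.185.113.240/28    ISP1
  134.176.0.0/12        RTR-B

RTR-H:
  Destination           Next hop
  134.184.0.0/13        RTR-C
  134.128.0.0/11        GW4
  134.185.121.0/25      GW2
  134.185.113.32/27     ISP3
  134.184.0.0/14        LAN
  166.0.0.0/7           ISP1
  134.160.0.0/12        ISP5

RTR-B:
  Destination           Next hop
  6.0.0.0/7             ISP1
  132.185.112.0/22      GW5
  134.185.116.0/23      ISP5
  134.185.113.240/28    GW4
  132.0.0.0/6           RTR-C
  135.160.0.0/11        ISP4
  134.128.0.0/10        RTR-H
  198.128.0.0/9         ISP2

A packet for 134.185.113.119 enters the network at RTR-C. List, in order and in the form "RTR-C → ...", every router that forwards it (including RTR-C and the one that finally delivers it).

At RTR-C: longest match for 134.185.113.119 is 134.176.0.0/12 -> RTR-B
At RTR-B: longest match for 134.185.113.119 is 134.128.0.0/10 -> RTR-H
At RTR-H: longest match for 134.185.113.119 is 134.184.0.0/14 -> LAN

RTR-C → RTR-B → RTR-H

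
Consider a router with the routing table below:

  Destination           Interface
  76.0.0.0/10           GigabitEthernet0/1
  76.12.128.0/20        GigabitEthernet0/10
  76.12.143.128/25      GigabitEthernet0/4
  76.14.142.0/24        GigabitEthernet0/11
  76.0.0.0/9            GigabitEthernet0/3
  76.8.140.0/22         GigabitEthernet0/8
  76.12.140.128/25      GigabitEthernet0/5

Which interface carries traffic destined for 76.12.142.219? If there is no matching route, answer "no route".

Routes whose prefix contains 76.12.142.219:
  76.0.0.0/9 (76.0.0.0 - 76.127.255.255) -> GigabitEthernet0/3
  76.0.0.0/10 (76.0.0.0 - 76.63.255.255) -> GigabitEthernet0/1
  76.12.128.0/20 (76.12.128.0 - 76.12.143.255) -> GigabitEthernet0/10
More-specific entries that do NOT match:
  76.12.143.128/25 (76.12.143.128 - 76.12.143.255) does not contain 76.12.142.219
  76.12.140.128/25 (76.12.140.128 - 76.12.140.255) does not contain 76.12.142.219
  76.14.142.0/24 (76.14.142.0 - 76.14.142.255) does not contain 76.12.142.219
  76.8.140.0/22 (76.8.140.0 - 76.8.143.255) does not contain 76.12.142.219
Longest matching prefix is /20 -> interface GigabitEthernet0/10.

GigabitEthernet0/10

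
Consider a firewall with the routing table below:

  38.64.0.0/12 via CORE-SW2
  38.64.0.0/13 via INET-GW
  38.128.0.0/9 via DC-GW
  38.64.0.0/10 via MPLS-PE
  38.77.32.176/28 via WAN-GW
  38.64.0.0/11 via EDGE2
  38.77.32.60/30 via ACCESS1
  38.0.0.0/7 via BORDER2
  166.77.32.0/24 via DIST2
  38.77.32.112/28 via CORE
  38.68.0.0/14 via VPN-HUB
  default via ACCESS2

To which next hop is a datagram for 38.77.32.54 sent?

CORE-SW2

Routes whose prefix contains 38.77.32.54:
  0.0.0.0/0 (default, matches everything) -> ACCESS2
  38.0.0.0/7 (38.0.0.0 - 39.255.255.255) -> BORDER2
  38.64.0.0/10 (38.64.0.0 - 38.127.255.255) -> MPLS-PE
  38.64.0.0/11 (38.64.0.0 - 38.95.255.255) -> EDGE2
  38.64.0.0/12 (38.64.0.0 - 38.79.255.255) -> CORE-SW2
More-specific entries that do NOT match:
  38.77.32.60/30 (38.77.32.60 - 38.77.32.63) does not contain 38.77.32.54
  38.77.32.176/28 (38.77.32.176 - 38.77.32.191) does not contain 38.77.32.54
  38.77.32.112/28 (38.77.32.112 - 38.77.32.127) does not contain 38.77.32.54
  166.77.32.0/24 (166.77.32.0 - 166.77.32.255) does not contain 38.77.32.54
  38.68.0.0/14 (38.68.0.0 - 38.71.255.255) does not contain 38.77.32.54
  38.64.0.0/13 (38.64.0.0 - 38.71.255.255) does not contain 38.77.32.54
Longest matching prefix is /12 -> next hop CORE-SW2.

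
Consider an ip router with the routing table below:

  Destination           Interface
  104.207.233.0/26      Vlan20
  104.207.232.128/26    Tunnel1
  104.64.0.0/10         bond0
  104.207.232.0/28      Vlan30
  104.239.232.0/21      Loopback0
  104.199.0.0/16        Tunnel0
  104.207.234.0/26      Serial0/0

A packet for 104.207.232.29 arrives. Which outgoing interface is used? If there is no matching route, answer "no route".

No entry's prefix contains 104.207.232.29; there is no default route.

no route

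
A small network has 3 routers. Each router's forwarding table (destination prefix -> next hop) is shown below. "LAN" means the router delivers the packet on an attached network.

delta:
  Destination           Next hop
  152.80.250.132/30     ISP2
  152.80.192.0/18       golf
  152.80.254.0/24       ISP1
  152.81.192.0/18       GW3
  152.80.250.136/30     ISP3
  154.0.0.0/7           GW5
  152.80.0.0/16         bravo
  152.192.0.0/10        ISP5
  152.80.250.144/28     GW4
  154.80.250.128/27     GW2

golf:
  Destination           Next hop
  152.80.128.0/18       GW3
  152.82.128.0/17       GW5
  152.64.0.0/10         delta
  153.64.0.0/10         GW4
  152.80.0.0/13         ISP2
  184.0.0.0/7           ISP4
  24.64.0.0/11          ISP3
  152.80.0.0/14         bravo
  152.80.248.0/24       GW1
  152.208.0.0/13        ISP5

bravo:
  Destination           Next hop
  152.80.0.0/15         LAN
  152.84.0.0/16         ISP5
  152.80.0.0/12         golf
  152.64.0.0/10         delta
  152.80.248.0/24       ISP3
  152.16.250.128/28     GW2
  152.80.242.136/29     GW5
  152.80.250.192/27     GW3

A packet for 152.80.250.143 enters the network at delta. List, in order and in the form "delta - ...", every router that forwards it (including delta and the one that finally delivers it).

At delta: longest match for 152.80.250.143 is 152.80.192.0/18 -> golf
At golf: longest match for 152.80.250.143 is 152.80.0.0/14 -> bravo
At bravo: longest match for 152.80.250.143 is 152.80.0.0/15 -> LAN

delta - golf - bravo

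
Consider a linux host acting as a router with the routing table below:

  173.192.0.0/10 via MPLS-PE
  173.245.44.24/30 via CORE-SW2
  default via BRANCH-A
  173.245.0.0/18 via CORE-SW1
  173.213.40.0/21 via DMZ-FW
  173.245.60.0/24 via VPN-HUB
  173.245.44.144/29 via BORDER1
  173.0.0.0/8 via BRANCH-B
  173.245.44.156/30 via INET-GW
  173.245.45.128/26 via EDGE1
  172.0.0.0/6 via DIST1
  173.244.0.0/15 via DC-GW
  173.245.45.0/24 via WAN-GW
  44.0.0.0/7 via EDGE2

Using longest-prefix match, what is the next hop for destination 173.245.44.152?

Routes whose prefix contains 173.245.44.152:
  0.0.0.0/0 (default, matches everything) -> BRANCH-A
  172.0.0.0/6 (172.0.0.0 - 175.255.255.255) -> DIST1
  173.0.0.0/8 (173.0.0.0 - 173.255.255.255) -> BRANCH-B
  173.192.0.0/10 (173.192.0.0 - 173.255.255.255) -> MPLS-PE
  173.244.0.0/15 (173.244.0.0 - 173.245.255.255) -> DC-GW
  173.245.0.0/18 (173.245.0.0 - 173.245.63.255) -> CORE-SW1
More-specific entries that do NOT match:
  173.245.44.24/30 (173.245.44.24 - 173.245.44.27) does not contain 173.245.44.152
  173.245.44.156/30 (173.245.44.156 - 173.245.44.159) does not contain 173.245.44.152
  173.245.44.144/29 (173.245.44.144 - 173.245.44.151) does not contain 173.245.44.152
  173.245.45.128/26 (173.245.45.128 - 173.245.45.191) does not contain 173.245.44.152
  173.245.60.0/24 (173.245.60.0 - 173.245.60.255) does not contain 173.245.44.152
  173.245.45.0/24 (173.245.45.0 - 173.245.45.255) does not contain 173.245.44.152
  173.213.40.0/21 (173.213.40.0 - 173.213.47.255) does not contain 173.245.44.152
Longest matching prefix is /18 -> next hop CORE-SW1.

CORE-SW1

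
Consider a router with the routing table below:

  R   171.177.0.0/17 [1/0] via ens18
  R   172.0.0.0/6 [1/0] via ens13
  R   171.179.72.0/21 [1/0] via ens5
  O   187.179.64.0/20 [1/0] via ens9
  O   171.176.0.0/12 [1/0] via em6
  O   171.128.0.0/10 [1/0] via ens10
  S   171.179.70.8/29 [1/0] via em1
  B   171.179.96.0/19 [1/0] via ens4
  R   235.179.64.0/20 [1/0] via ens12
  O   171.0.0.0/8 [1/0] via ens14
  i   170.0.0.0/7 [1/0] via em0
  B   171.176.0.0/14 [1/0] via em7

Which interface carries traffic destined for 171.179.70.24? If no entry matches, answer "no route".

Routes whose prefix contains 171.179.70.24:
  170.0.0.0/7 (170.0.0.0 - 171.255.255.255) -> em0
  171.0.0.0/8 (171.0.0.0 - 171.255.255.255) -> ens14
  171.128.0.0/10 (171.128.0.0 - 171.191.255.255) -> ens10
  171.176.0.0/12 (171.176.0.0 - 171.191.255.255) -> em6
  171.176.0.0/14 (171.176.0.0 - 171.179.255.255) -> em7
More-specific entries that do NOT match:
  171.179.70.8/29 (171.179.70.8 - 171.179.70.15) does not contain 171.179.70.24
  171.179.72.0/21 (171.179.72.0 - 171.179.79.255) does not contain 171.179.70.24
  187.179.64.0/20 (187.179.64.0 - 187.179.79.255) does not contain 171.179.70.24
  235.179.64.0/20 (235.179.64.0 - 235.179.79.255) does not contain 171.179.70.24
  171.179.96.0/19 (171.179.96.0 - 171.179.127.255) does not contain 171.179.70.24
  171.177.0.0/17 (171.177.0.0 - 171.177.127.255) does not contain 171.179.70.24
Longest matching prefix is /14 -> interface em7.

em7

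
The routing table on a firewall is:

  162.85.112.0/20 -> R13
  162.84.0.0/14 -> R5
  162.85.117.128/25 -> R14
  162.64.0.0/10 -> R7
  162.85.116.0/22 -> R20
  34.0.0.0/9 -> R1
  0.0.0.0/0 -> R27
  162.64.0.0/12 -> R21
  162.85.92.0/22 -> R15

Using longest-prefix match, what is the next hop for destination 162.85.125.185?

Routes whose prefix contains 162.85.125.185:
  0.0.0.0/0 (default, matches everything) -> R27
  162.64.0.0/10 (162.64.0.0 - 162.127.255.255) -> R7
  162.84.0.0/14 (162.84.0.0 - 162.87.255.255) -> R5
  162.85.112.0/20 (162.85.112.0 - 162.85.127.255) -> R13
More-specific entries that do NOT match:
  162.85.117.128/25 (162.85.117.128 - 162.85.117.255) does not contain 162.85.125.185
  162.85.116.0/22 (162.85.116.0 - 162.85.119.255) does not contain 162.85.125.185
  162.85.92.0/22 (162.85.92.0 - 162.85.95.255) does not contain 162.85.125.185
Longest matching prefix is /20 -> next hop R13.

R13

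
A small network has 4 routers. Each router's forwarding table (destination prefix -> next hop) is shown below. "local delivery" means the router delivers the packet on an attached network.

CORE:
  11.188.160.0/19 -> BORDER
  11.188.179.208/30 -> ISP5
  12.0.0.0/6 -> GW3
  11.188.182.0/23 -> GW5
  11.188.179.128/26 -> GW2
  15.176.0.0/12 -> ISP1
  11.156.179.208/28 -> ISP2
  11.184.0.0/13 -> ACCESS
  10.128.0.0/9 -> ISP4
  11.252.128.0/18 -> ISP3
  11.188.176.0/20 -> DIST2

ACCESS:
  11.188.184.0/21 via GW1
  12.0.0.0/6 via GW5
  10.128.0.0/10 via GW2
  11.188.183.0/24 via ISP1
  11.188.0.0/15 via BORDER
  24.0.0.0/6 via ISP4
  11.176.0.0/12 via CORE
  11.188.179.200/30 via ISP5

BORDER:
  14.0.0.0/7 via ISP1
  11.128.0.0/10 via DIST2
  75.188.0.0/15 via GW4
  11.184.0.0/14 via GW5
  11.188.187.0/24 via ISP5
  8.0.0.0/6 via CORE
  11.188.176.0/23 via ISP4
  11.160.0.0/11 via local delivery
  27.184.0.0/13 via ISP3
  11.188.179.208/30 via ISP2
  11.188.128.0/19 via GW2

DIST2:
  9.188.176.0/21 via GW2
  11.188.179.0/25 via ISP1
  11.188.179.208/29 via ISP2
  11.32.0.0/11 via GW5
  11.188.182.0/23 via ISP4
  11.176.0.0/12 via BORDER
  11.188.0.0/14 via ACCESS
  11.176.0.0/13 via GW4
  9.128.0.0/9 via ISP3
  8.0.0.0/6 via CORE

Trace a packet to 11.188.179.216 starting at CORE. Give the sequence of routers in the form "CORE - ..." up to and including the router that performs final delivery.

At CORE: longest match for 11.188.179.216 is 11.188.176.0/20 -> DIST2
At DIST2: longest match for 11.188.179.216 is 11.188.0.0/14 -> ACCESS
At ACCESS: longest match for 11.188.179.216 is 11.188.0.0/15 -> BORDER
At BORDER: longest match for 11.188.179.216 is 11.160.0.0/11 -> local delivery

CORE - DIST2 - ACCESS - BORDER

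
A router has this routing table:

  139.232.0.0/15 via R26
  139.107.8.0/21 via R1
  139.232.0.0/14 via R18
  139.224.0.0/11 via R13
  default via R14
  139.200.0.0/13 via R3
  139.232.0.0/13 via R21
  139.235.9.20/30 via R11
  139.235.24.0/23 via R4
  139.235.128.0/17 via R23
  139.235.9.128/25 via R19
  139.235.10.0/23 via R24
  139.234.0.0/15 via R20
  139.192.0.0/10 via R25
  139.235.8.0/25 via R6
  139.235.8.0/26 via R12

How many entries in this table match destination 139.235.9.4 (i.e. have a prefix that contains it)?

Prefixes containing 139.235.9.4:
  0.0.0.0/0 (default, matches everything)
  139.192.0.0/10 (139.192.0.0 - 139.255.255.255)
  139.224.0.0/11 (139.224.0.0 - 139.255.255.255)
  139.232.0.0/13 (139.232.0.0 - 139.239.255.255)
  139.232.0.0/14 (139.232.0.0 - 139.235.255.255)
  139.234.0.0/15 (139.234.0.0 - 139.235.255.255)
Total matching entries: 6.

6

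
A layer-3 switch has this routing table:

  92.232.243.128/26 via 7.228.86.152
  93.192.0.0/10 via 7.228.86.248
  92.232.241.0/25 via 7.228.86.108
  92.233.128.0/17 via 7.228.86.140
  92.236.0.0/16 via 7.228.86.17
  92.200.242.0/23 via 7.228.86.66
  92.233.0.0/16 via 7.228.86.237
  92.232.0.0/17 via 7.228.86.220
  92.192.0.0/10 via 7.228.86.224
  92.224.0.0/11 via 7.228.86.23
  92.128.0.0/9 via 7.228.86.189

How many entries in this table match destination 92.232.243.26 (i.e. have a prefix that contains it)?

3

Prefixes containing 92.232.243.26:
  92.128.0.0/9 (92.128.0.0 - 92.255.255.255)
  92.192.0.0/10 (92.192.0.0 - 92.255.255.255)
  92.224.0.0/11 (92.224.0.0 - 92.255.255.255)
Total matching entries: 3.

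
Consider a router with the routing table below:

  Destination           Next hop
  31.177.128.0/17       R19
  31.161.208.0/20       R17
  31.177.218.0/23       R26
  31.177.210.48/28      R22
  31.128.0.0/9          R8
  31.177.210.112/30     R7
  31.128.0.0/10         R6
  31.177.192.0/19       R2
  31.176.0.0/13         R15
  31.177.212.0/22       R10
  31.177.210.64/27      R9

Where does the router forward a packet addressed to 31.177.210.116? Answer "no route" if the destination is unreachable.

Routes whose prefix contains 31.177.210.116:
  31.128.0.0/9 (31.128.0.0 - 31.255.255.255) -> R8
  31.128.0.0/10 (31.128.0.0 - 31.191.255.255) -> R6
  31.176.0.0/13 (31.176.0.0 - 31.183.255.255) -> R15
  31.177.128.0/17 (31.177.128.0 - 31.177.255.255) -> R19
  31.177.192.0/19 (31.177.192.0 - 31.177.223.255) -> R2
More-specific entries that do NOT match:
  31.177.210.112/30 (31.177.210.112 - 31.177.210.115) does not contain 31.177.210.116
  31.177.210.48/28 (31.177.210.48 - 31.177.210.63) does not contain 31.177.210.116
  31.177.210.64/27 (31.177.210.64 - 31.177.210.95) does not contain 31.177.210.116
  31.177.218.0/23 (31.177.218.0 - 31.177.219.255) does not contain 31.177.210.116
  31.177.212.0/22 (31.177.212.0 - 31.177.215.255) does not contain 31.177.210.116
  31.161.208.0/20 (31.161.208.0 - 31.161.223.255) does not contain 31.177.210.116
Longest matching prefix is /19 -> next hop R2.

R2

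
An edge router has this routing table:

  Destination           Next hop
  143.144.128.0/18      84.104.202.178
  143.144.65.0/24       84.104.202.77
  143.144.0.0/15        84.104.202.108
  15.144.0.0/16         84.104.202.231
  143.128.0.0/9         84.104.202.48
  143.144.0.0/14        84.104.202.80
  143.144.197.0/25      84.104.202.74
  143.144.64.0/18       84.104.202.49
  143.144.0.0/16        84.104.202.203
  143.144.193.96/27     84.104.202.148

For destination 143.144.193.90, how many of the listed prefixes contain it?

Prefixes containing 143.144.193.90:
  143.128.0.0/9 (143.128.0.0 - 143.255.255.255)
  143.144.0.0/14 (143.144.0.0 - 143.147.255.255)
  143.144.0.0/15 (143.144.0.0 - 143.145.255.255)
  143.144.0.0/16 (143.144.0.0 - 143.144.255.255)
Total matching entries: 4.

4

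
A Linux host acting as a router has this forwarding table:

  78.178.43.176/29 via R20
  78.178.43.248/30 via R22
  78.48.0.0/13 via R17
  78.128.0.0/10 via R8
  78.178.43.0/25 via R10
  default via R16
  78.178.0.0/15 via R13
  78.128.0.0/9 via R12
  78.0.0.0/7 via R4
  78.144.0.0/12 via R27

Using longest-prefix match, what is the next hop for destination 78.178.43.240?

R13

Routes whose prefix contains 78.178.43.240:
  0.0.0.0/0 (default, matches everything) -> R16
  78.0.0.0/7 (78.0.0.0 - 79.255.255.255) -> R4
  78.128.0.0/9 (78.128.0.0 - 78.255.255.255) -> R12
  78.128.0.0/10 (78.128.0.0 - 78.191.255.255) -> R8
  78.178.0.0/15 (78.178.0.0 - 78.179.255.255) -> R13
More-specific entries that do NOT match:
  78.178.43.248/30 (78.178.43.248 - 78.178.43.251) does not contain 78.178.43.240
  78.178.43.176/29 (78.178.43.176 - 78.178.43.183) does not contain 78.178.43.240
  78.178.43.0/25 (78.178.43.0 - 78.178.43.127) does not contain 78.178.43.240
Longest matching prefix is /15 -> next hop R13.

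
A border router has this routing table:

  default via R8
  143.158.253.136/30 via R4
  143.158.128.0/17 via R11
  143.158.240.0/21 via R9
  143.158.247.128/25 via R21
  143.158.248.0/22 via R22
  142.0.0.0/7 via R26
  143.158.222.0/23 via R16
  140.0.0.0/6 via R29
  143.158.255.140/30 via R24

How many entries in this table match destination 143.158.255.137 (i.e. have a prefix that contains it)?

4

Prefixes containing 143.158.255.137:
  0.0.0.0/0 (default, matches everything)
  140.0.0.0/6 (140.0.0.0 - 143.255.255.255)
  142.0.0.0/7 (142.0.0.0 - 143.255.255.255)
  143.158.128.0/17 (143.158.128.0 - 143.158.255.255)
Total matching entries: 4.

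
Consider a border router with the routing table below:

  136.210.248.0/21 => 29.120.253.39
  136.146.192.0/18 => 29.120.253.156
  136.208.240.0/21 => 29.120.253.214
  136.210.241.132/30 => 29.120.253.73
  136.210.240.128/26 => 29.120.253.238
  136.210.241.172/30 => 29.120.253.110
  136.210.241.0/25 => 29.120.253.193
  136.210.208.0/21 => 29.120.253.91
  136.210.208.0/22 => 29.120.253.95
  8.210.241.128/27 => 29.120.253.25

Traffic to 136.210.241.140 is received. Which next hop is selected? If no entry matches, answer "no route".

no route

No entry's prefix contains 136.210.241.140; there is no default route.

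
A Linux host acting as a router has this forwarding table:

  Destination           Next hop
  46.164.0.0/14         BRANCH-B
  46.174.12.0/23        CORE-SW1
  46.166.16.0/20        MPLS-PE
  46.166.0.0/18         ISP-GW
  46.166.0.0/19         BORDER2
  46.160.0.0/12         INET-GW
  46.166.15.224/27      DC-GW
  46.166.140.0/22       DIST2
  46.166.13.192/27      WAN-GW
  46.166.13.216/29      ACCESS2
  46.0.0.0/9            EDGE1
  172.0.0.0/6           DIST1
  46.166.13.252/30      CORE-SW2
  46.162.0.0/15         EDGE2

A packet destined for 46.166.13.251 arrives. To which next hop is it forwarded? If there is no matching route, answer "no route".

BORDER2

Routes whose prefix contains 46.166.13.251:
  46.160.0.0/12 (46.160.0.0 - 46.175.255.255) -> INET-GW
  46.164.0.0/14 (46.164.0.0 - 46.167.255.255) -> BRANCH-B
  46.166.0.0/18 (46.166.0.0 - 46.166.63.255) -> ISP-GW
  46.166.0.0/19 (46.166.0.0 - 46.166.31.255) -> BORDER2
More-specific entries that do NOT match:
  46.166.13.252/30 (46.166.13.252 - 46.166.13.255) does not contain 46.166.13.251
  46.166.13.216/29 (46.166.13.216 - 46.166.13.223) does not contain 46.166.13.251
  46.166.15.224/27 (46.166.15.224 - 46.166.15.255) does not contain 46.166.13.251
  46.166.13.192/27 (46.166.13.192 - 46.166.13.223) does not contain 46.166.13.251
  46.174.12.0/23 (46.174.12.0 - 46.174.13.255) does not contain 46.166.13.251
  46.166.140.0/22 (46.166.140.0 - 46.166.143.255) does not contain 46.166.13.251
  46.166.16.0/20 (46.166.16.0 - 46.166.31.255) does not contain 46.166.13.251
Longest matching prefix is /19 -> next hop BORDER2.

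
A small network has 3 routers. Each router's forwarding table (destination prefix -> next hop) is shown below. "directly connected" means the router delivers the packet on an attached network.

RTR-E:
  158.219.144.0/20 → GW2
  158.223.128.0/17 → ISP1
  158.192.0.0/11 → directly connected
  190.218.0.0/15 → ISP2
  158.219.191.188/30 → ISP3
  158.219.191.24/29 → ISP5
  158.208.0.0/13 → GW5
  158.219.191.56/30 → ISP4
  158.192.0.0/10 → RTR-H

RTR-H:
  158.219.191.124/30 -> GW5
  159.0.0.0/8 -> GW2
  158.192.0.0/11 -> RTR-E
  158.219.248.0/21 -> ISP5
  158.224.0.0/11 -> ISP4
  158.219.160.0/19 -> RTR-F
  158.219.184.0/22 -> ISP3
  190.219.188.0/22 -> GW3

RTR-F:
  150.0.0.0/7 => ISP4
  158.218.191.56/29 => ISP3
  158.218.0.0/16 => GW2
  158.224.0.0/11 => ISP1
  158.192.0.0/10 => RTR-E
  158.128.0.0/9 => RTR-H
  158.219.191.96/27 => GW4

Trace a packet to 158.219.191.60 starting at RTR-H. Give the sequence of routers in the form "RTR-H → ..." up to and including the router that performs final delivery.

At RTR-H: longest match for 158.219.191.60 is 158.219.160.0/19 -> RTR-F
At RTR-F: longest match for 158.219.191.60 is 158.192.0.0/10 -> RTR-E
At RTR-E: longest match for 158.219.191.60 is 158.192.0.0/11 -> directly connected

RTR-H → RTR-F → RTR-E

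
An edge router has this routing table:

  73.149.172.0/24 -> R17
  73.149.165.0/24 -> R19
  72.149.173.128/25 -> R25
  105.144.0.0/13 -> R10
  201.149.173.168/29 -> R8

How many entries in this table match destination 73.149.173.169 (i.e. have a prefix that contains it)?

0

No listed prefix contains 73.149.173.169.
Total matching entries: 0.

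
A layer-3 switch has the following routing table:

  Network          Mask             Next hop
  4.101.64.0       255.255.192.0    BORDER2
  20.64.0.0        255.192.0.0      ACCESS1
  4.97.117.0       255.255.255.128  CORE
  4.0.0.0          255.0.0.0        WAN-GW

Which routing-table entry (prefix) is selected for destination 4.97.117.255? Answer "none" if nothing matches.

Entries matching 4.97.117.255:
  4.0.0.0/8 (4.0.0.0 - 4.255.255.255)
Most specific is 4.0.0.0/8.

4.0.0.0/8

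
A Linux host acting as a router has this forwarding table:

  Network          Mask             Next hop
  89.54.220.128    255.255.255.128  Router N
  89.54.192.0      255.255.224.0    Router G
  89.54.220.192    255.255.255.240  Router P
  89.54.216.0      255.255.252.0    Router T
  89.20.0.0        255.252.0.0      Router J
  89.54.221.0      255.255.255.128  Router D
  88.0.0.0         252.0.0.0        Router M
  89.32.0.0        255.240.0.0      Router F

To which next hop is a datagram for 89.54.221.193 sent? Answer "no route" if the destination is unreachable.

Routes whose prefix contains 89.54.221.193:
  88.0.0.0/6 (88.0.0.0 - 91.255.255.255) -> Router M
  89.54.192.0/19 (89.54.192.0 - 89.54.223.255) -> Router G
More-specific entries that do NOT match:
  89.54.220.192/28 (89.54.220.192 - 89.54.220.207) does not contain 89.54.221.193
  89.54.220.128/25 (89.54.220.128 - 89.54.220.255) does not contain 89.54.221.193
  89.54.221.0/25 (89.54.221.0 - 89.54.221.127) does not contain 89.54.221.193
  89.54.216.0/22 (89.54.216.0 - 89.54.219.255) does not contain 89.54.221.193
Longest matching prefix is /19 -> next hop Router G.

Router G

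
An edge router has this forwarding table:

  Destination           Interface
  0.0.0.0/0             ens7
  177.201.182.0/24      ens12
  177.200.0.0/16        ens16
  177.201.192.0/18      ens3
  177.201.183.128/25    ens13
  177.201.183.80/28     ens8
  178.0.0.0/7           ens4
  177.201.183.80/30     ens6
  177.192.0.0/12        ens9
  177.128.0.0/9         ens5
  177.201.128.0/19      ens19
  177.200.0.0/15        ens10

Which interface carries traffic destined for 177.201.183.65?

ens10

Routes whose prefix contains 177.201.183.65:
  0.0.0.0/0 (default, matches everything) -> ens7
  177.128.0.0/9 (177.128.0.0 - 177.255.255.255) -> ens5
  177.192.0.0/12 (177.192.0.0 - 177.207.255.255) -> ens9
  177.200.0.0/15 (177.200.0.0 - 177.201.255.255) -> ens10
More-specific entries that do NOT match:
  177.201.183.80/30 (177.201.183.80 - 177.201.183.83) does not contain 177.201.183.65
  177.201.183.80/28 (177.201.183.80 - 177.201.183.95) does not contain 177.201.183.65
  177.201.183.128/25 (177.201.183.128 - 177.201.183.255) does not contain 177.201.183.65
  177.201.182.0/24 (177.201.182.0 - 177.201.182.255) does not contain 177.201.183.65
  177.201.128.0/19 (177.201.128.0 - 177.201.159.255) does not contain 177.201.183.65
  177.201.192.0/18 (177.201.192.0 - 177.201.255.255) does not contain 177.201.183.65
  177.200.0.0/16 (177.200.0.0 - 177.200.255.255) does not contain 177.201.183.65
Longest matching prefix is /15 -> interface ens10.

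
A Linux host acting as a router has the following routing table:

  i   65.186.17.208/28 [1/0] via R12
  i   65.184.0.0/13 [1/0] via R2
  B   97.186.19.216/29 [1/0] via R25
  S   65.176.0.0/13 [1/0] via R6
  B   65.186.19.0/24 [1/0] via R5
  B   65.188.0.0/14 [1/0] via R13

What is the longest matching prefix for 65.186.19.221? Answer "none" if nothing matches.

Entries matching 65.186.19.221:
  65.184.0.0/13 (65.184.0.0 - 65.191.255.255)
  65.186.19.0/24 (65.186.19.0 - 65.186.19.255)
Most specific is 65.186.19.0/24.

65.186.19.0/24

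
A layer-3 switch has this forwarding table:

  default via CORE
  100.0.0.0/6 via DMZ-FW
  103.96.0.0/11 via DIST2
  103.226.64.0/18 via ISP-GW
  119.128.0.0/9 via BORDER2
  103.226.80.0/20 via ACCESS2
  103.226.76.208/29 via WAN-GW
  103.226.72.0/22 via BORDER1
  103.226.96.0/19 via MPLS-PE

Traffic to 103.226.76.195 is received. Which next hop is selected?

Routes whose prefix contains 103.226.76.195:
  0.0.0.0/0 (default, matches everything) -> CORE
  100.0.0.0/6 (100.0.0.0 - 103.255.255.255) -> DMZ-FW
  103.226.64.0/18 (103.226.64.0 - 103.226.127.255) -> ISP-GW
More-specific entries that do NOT match:
  103.226.76.208/29 (103.226.76.208 - 103.226.76.215) does not contain 103.226.76.195
  103.226.72.0/22 (103.226.72.0 - 103.226.75.255) does not contain 103.226.76.195
  103.226.80.0/20 (103.226.80.0 - 103.226.95.255) does not contain 103.226.76.195
  103.226.96.0/19 (103.226.96.0 - 103.226.127.255) does not contain 103.226.76.195
Longest matching prefix is /18 -> next hop ISP-GW.

ISP-GW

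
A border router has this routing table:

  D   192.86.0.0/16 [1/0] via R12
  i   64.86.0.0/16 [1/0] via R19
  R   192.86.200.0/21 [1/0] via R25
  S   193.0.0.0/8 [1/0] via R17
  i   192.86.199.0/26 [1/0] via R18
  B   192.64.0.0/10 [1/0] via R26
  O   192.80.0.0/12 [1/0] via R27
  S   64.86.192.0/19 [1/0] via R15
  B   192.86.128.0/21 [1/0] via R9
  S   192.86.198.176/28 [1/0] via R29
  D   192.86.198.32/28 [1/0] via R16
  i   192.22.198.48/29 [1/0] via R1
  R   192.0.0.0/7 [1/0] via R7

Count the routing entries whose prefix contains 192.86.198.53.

4

Prefixes containing 192.86.198.53:
  192.0.0.0/7 (192.0.0.0 - 193.255.255.255)
  192.64.0.0/10 (192.64.0.0 - 192.127.255.255)
  192.80.0.0/12 (192.80.0.0 - 192.95.255.255)
  192.86.0.0/16 (192.86.0.0 - 192.86.255.255)
Total matching entries: 4.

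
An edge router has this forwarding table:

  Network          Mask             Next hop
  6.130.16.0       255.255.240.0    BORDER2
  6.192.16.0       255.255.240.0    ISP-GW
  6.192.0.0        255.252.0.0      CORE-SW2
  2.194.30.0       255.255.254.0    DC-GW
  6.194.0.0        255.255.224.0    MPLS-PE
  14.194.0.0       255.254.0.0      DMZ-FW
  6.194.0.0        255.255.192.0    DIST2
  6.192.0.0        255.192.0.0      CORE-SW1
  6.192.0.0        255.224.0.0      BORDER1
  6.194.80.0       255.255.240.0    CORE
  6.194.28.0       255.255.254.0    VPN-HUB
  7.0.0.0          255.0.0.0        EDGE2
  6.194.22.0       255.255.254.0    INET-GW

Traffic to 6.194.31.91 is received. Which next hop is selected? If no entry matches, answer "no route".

MPLS-PE

Routes whose prefix contains 6.194.31.91:
  6.192.0.0/10 (6.192.0.0 - 6.255.255.255) -> CORE-SW1
  6.192.0.0/11 (6.192.0.0 - 6.223.255.255) -> BORDER1
  6.192.0.0/14 (6.192.0.0 - 6.195.255.255) -> CORE-SW2
  6.194.0.0/18 (6.194.0.0 - 6.194.63.255) -> DIST2
  6.194.0.0/19 (6.194.0.0 - 6.194.31.255) -> MPLS-PE
More-specific entries that do NOT match:
  2.194.30.0/23 (2.194.30.0 - 2.194.31.255) does not contain 6.194.31.91
  6.194.28.0/23 (6.194.28.0 - 6.194.29.255) does not contain 6.194.31.91
  6.194.22.0/23 (6.194.22.0 - 6.194.23.255) does not contain 6.194.31.91
  6.130.16.0/20 (6.130.16.0 - 6.130.31.255) does not contain 6.194.31.91
  6.192.16.0/20 (6.192.16.0 - 6.192.31.255) does not contain 6.194.31.91
  6.194.80.0/20 (6.194.80.0 - 6.194.95.255) does not contain 6.194.31.91
Longest matching prefix is /19 -> next hop MPLS-PE.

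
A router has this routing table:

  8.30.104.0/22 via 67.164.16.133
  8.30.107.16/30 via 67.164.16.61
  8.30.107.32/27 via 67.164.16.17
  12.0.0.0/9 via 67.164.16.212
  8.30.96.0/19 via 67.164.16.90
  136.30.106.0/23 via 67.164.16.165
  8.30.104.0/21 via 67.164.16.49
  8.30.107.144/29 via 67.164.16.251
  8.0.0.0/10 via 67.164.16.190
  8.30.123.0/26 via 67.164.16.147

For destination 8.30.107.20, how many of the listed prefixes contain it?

Prefixes containing 8.30.107.20:
  8.0.0.0/10 (8.0.0.0 - 8.63.255.255)
  8.30.96.0/19 (8.30.96.0 - 8.30.127.255)
  8.30.104.0/21 (8.30.104.0 - 8.30.111.255)
  8.30.104.0/22 (8.30.104.0 - 8.30.107.255)
Total matching entries: 4.

4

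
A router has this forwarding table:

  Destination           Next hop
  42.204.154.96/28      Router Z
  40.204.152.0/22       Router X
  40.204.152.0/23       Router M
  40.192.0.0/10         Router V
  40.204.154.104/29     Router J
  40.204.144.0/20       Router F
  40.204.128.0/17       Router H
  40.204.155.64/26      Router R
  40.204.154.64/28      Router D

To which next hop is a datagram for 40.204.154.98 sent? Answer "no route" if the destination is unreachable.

Router X

Routes whose prefix contains 40.204.154.98:
  40.192.0.0/10 (40.192.0.0 - 40.255.255.255) -> Router V
  40.204.128.0/17 (40.204.128.0 - 40.204.255.255) -> Router H
  40.204.144.0/20 (40.204.144.0 - 40.204.159.255) -> Router F
  40.204.152.0/22 (40.204.152.0 - 40.204.155.255) -> Router X
More-specific entries that do NOT match:
  40.204.154.104/29 (40.204.154.104 - 40.204.154.111) does not contain 40.204.154.98
  42.204.154.96/28 (42.204.154.96 - 42.204.154.111) does not contain 40.204.154.98
  40.204.154.64/28 (40.204.154.64 - 40.204.154.79) does not contain 40.204.154.98
  40.204.155.64/26 (40.204.155.64 - 40.204.155.127) does not contain 40.204.154.98
  40.204.152.0/23 (40.204.152.0 - 40.204.153.255) does not contain 40.204.154.98
Longest matching prefix is /22 -> next hop Router X.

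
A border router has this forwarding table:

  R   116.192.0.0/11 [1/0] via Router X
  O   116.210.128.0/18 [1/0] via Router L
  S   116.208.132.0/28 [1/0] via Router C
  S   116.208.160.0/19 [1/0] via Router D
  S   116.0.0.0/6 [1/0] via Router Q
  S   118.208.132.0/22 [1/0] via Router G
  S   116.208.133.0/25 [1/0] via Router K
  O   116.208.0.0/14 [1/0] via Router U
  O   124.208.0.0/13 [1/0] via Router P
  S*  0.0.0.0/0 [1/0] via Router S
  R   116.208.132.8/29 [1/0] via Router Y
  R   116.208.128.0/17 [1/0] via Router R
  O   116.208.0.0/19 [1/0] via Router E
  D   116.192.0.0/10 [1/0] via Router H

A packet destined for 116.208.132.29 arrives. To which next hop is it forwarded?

Routes whose prefix contains 116.208.132.29:
  0.0.0.0/0 (default, matches everything) -> Router S
  116.0.0.0/6 (116.0.0.0 - 119.255.255.255) -> Router Q
  116.192.0.0/10 (116.192.0.0 - 116.255.255.255) -> Router H
  116.192.0.0/11 (116.192.0.0 - 116.223.255.255) -> Router X
  116.208.0.0/14 (116.208.0.0 - 116.211.255.255) -> Router U
  116.208.128.0/17 (116.208.128.0 - 116.208.255.255) -> Router R
More-specific entries that do NOT match:
  116.208.132.8/29 (116.208.132.8 - 116.208.132.15) does not contain 116.208.132.29
  116.208.132.0/28 (116.208.132.0 - 116.208.132.15) does not contain 116.208.132.29
  116.208.133.0/25 (116.208.133.0 - 116.208.133.127) does not contain 116.208.132.29
  118.208.132.0/22 (118.208.132.0 - 118.208.135.255) does not contain 116.208.132.29
  116.208.160.0/19 (116.208.160.0 - 116.208.191.255) does not contain 116.208.132.29
  116.208.0.0/19 (116.208.0.0 - 116.208.31.255) does not contain 116.208.132.29
  116.210.128.0/18 (116.210.128.0 - 116.210.191.255) does not contain 116.208.132.29
Longest matching prefix is /17 -> next hop Router R.

Router R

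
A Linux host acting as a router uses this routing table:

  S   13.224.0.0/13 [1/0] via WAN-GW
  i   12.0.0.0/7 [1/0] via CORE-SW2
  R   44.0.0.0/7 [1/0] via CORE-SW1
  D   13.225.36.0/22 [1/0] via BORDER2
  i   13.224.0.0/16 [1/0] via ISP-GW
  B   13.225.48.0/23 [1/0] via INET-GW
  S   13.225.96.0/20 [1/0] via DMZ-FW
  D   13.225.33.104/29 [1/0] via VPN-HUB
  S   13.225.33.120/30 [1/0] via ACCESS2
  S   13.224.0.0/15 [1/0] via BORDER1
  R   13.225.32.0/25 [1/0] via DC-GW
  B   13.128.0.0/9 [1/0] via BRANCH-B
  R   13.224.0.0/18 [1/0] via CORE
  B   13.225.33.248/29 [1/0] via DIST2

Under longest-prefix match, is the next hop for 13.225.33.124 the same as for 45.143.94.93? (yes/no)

13.225.33.124: longest match 13.224.0.0/15 -> BORDER1
45.143.94.93: longest match 44.0.0.0/7 -> CORE-SW1

no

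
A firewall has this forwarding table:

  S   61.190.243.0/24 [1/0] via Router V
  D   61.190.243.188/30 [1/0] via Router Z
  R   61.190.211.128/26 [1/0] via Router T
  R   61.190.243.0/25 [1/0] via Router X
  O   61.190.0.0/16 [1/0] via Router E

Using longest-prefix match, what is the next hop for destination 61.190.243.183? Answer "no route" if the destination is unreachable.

Routes whose prefix contains 61.190.243.183:
  61.190.0.0/16 (61.190.0.0 - 61.190.255.255) -> Router E
  61.190.243.0/24 (61.190.243.0 - 61.190.243.255) -> Router V
More-specific entries that do NOT match:
  61.190.243.188/30 (61.190.243.188 - 61.190.243.191) does not contain 61.190.243.183
  61.190.211.128/26 (61.190.211.128 - 61.190.211.191) does not contain 61.190.243.183
  61.190.243.0/25 (61.190.243.0 - 61.190.243.127) does not contain 61.190.243.183
Longest matching prefix is /24 -> next hop Router V.

Router V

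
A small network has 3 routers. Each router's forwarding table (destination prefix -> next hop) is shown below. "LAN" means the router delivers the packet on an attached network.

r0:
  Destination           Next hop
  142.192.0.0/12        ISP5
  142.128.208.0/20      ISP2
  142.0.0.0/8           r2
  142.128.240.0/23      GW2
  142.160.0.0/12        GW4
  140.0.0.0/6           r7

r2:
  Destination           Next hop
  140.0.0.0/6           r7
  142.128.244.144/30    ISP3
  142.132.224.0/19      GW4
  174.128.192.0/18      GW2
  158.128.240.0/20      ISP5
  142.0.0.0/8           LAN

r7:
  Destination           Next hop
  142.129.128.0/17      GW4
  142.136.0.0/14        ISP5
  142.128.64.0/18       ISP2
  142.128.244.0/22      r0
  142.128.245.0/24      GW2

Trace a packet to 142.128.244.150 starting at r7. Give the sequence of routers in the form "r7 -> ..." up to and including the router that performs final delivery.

At r7: longest match for 142.128.244.150 is 142.128.244.0/22 -> r0
At r0: longest match for 142.128.244.150 is 142.0.0.0/8 -> r2
At r2: longest match for 142.128.244.150 is 142.0.0.0/8 -> LAN

r7 -> r0 -> r2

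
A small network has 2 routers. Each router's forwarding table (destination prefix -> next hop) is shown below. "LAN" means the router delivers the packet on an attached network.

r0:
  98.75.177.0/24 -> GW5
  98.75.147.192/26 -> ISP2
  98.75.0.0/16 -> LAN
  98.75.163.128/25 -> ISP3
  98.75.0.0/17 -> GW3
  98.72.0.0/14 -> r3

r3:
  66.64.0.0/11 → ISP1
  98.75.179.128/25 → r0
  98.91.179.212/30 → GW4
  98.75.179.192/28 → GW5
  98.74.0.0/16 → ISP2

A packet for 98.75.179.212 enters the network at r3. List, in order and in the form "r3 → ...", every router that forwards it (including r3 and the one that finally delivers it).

At r3: longest match for 98.75.179.212 is 98.75.179.128/25 -> r0
At r0: longest match for 98.75.179.212 is 98.75.0.0/16 -> LAN

r3 → r0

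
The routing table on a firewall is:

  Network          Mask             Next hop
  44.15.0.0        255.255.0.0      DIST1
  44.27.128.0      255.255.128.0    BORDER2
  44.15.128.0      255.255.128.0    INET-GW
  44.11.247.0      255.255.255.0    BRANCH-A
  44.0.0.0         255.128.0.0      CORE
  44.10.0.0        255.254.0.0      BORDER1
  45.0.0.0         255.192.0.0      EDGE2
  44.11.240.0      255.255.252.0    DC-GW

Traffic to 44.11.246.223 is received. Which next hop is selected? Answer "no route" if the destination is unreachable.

Routes whose prefix contains 44.11.246.223:
  44.0.0.0/9 (44.0.0.0 - 44.127.255.255) -> CORE
  44.10.0.0/15 (44.10.0.0 - 44.11.255.255) -> BORDER1
More-specific entries that do NOT match:
  44.11.247.0/24 (44.11.247.0 - 44.11.247.255) does not contain 44.11.246.223
  44.11.240.0/22 (44.11.240.0 - 44.11.243.255) does not contain 44.11.246.223
  44.27.128.0/17 (44.27.128.0 - 44.27.255.255) does not contain 44.11.246.223
  44.15.128.0/17 (44.15.128.0 - 44.15.255.255) does not contain 44.11.246.223
  44.15.0.0/16 (44.15.0.0 - 44.15.255.255) does not contain 44.11.246.223
Longest matching prefix is /15 -> next hop BORDER1.

BORDER1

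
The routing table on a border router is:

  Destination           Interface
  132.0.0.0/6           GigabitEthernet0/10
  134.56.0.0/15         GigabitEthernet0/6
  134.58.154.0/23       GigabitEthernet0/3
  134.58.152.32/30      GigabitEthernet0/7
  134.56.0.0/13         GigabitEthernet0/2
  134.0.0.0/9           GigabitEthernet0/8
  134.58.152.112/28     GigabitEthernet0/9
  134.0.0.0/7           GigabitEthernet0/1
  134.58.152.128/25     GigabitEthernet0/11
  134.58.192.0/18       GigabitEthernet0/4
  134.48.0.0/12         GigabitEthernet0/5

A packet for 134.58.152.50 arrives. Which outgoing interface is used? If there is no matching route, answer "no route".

GigabitEthernet0/2

Routes whose prefix contains 134.58.152.50:
  132.0.0.0/6 (132.0.0.0 - 135.255.255.255) -> GigabitEthernet0/10
  134.0.0.0/7 (134.0.0.0 - 135.255.255.255) -> GigabitEthernet0/1
  134.0.0.0/9 (134.0.0.0 - 134.127.255.255) -> GigabitEthernet0/8
  134.48.0.0/12 (134.48.0.0 - 134.63.255.255) -> GigabitEthernet0/5
  134.56.0.0/13 (134.56.0.0 - 134.63.255.255) -> GigabitEthernet0/2
More-specific entries that do NOT match:
  134.58.152.32/30 (134.58.152.32 - 134.58.152.35) does not contain 134.58.152.50
  134.58.152.112/28 (134.58.152.112 - 134.58.152.127) does not contain 134.58.152.50
  134.58.152.128/25 (134.58.152.128 - 134.58.152.255) does not contain 134.58.152.50
  134.58.154.0/23 (134.58.154.0 - 134.58.155.255) does not contain 134.58.152.50
  134.58.192.0/18 (134.58.192.0 - 134.58.255.255) does not contain 134.58.152.50
  134.56.0.0/15 (134.56.0.0 - 134.57.255.255) does not contain 134.58.152.50
Longest matching prefix is /13 -> interface GigabitEthernet0/2.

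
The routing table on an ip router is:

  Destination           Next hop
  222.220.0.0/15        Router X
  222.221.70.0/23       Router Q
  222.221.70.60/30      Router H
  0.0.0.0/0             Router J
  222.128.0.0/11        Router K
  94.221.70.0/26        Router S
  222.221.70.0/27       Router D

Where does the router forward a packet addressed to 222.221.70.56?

Router Q

Routes whose prefix contains 222.221.70.56:
  0.0.0.0/0 (default, matches everything) -> Router J
  222.220.0.0/15 (222.220.0.0 - 222.221.255.255) -> Router X
  222.221.70.0/23 (222.221.70.0 - 222.221.71.255) -> Router Q
More-specific entries that do NOT match:
  222.221.70.60/30 (222.221.70.60 - 222.221.70.63) does not contain 222.221.70.56
  222.221.70.0/27 (222.221.70.0 - 222.221.70.31) does not contain 222.221.70.56
  94.221.70.0/26 (94.221.70.0 - 94.221.70.63) does not contain 222.221.70.56
Longest matching prefix is /23 -> next hop Router Q.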